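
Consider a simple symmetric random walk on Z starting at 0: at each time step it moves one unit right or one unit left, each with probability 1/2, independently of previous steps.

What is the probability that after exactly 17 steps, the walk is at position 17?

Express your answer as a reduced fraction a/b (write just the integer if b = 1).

Answer: 1/131072

Derivation:
To reach position 17 after 17 steps: need 17 steps of +1 and 0 of -1.
Favorable paths: C(17,17) = 1
Total paths: 2^17 = 131072
P = 1/131072 = 1/131072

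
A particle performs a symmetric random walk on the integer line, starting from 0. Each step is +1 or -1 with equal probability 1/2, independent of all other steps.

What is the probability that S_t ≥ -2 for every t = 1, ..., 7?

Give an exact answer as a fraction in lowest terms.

Let f(t,s) = #length-t paths at position s with S_1..S_t all ≥ -2.
f(t,s) = f(t-1,s-1) + f(t-1,s+1) for s ≥ -2; f(t,s) = 0 for s < -2.
t=0: f(0,0)=1
t=1: f(1,-1)=1 f(1,1)=1
t=2: f(2,-2)=1 f(2,0)=2 f(2,2)=1
t=3: f(3,-1)=3 f(3,1)=3 f(3,3)=1
t=4: f(4,-2)=3 f(4,0)=6 f(4,2)=4 f(4,4)=1
t=5: f(5,-1)=9 f(5,1)=10 f(5,3)=5 f(5,5)=1
t=6: f(6,-2)=9 f(6,0)=19 f(6,2)=15 f(6,4)=6 f(6,6)=1
t=7: f(7,-1)=28 f(7,1)=34 f(7,3)=21 f(7,5)=7 f(7,7)=1
Σ_s f(7,s) = 91
P = 91/128 = 91/128

Answer: 91/128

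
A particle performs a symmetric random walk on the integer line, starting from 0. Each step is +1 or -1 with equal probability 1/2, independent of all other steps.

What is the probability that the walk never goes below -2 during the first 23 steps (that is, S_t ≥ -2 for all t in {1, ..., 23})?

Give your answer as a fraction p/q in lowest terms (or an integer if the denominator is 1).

Answer: 1924111/4194304

Derivation:
Let f(t,s) = #length-t paths at position s with S_1..S_t all ≥ -2.
f(t,s) = f(t-1,s-1) + f(t-1,s+1) for s ≥ -2; f(t,s) = 0 for s < -2.
t=0: f(0,0)=1
t=1: f(1,-1)=1 f(1,1)=1
t=2: f(2,-2)=1 f(2,0)=2 f(2,2)=1
t=3: f(3,-1)=3 f(3,1)=3 f(3,3)=1
t=4: f(4,-2)=3 f(4,0)=6 f(4,2)=4 f(4,4)=1
t=5: f(5,-1)=9 f(5,1)=10 f(5,3)=5 f(5,5)=1
t=6: f(6,-2)=9 f(6,0)=19 f(6,2)=15 f(6,4)=6 f(6,6)=1
t=7: f(7,-1)=28 f(7,1)=34 f(7,3)=21 f(7,5)=7 f(7,7)=1
t=8: f(8,-2)=28 f(8,0)=62 f(8,2)=55 f(8,4)=28 f(8,6)=8 f(8,8)=1
t=9: f(9,-1)=90 f(9,1)=117 f(9,3)=83 f(9,5)=36 f(9,7)=9 f(9,9)=1
t=10: f(10,-2)=90 f(10,0)=207 f(10,2)=200 f(10,4)=119 f(10,6)=45 f(10,8)=10 f(10,10)=1
t=11: f(11,-1)=297 f(11,1)=407 f(11,3)=319 f(11,5)=164 f(11,7)=55 f(11,9)=11 f(11,11)=1
t=12: f(12,-2)=297 f(12,0)=704 f(12,2)=726 f(12,4)=483 f(12,6)=219 f(12,8)=66 f(12,10)=12 f(12,12)=1
t=13: f(13,-1)=1001 f(13,1)=1430 f(13,3)=1209 f(13,5)=702 f(13,7)=285 f(13,9)=78 f(13,11)=13 f(13,13)=1
t=14: f(14,-2)=1001 f(14,0)=2431 f(14,2)=2639 f(14,4)=1911 f(14,6)=987 f(14,8)=363 f(14,10)=91 f(14,12)=14 f(14,14)=1
t=15: f(15,-1)=3432 f(15,1)=5070 f(15,3)=4550 f(15,5)=2898 f(15,7)=1350 f(15,9)=454 f(15,11)=105 f(15,13)=15 f(15,15)=1
t=16: f(16,-2)=3432 f(16,0)=8502 f(16,2)=9620 f(16,4)=7448 f(16,6)=4248 f(16,8)=1804 f(16,10)=559 f(16,12)=120 f(16,14)=16 f(16,16)=1
t=17: f(17,-1)=11934 f(17,1)=18122 f(17,3)=17068 f(17,5)=11696 f(17,7)=6052 f(17,9)=2363 f(17,11)=679 f(17,13)=136 f(17,15)=17 f(17,17)=1
t=18: f(18,-2)=11934 f(18,0)=30056 f(18,2)=35190 f(18,4)=28764 f(18,6)=17748 f(18,8)=8415 f(18,10)=3042 f(18,12)=815 f(18,14)=153 f(18,16)=18 f(18,18)=1
t=19: f(19,-1)=41990 f(19,1)=65246 f(19,3)=63954 f(19,5)=46512 f(19,7)=26163 f(19,9)=11457 f(19,11)=3857 f(19,13)=968 f(19,15)=171 f(19,17)=19 f(19,19)=1
t=20: f(20,-2)=41990 f(20,0)=107236 f(20,2)=129200 f(20,4)=110466 f(20,6)=72675 f(20,8)=37620 f(20,10)=15314 f(20,12)=4825 f(20,14)=1139 f(20,16)=190 f(20,18)=20 f(20,20)=1
t=21: f(21,-1)=149226 f(21,1)=236436 f(21,3)=239666 f(21,5)=183141 f(21,7)=110295 f(21,9)=52934 f(21,11)=20139 f(21,13)=5964 f(21,15)=1329 f(21,17)=210 f(21,19)=21 f(21,21)=1
t=22: f(22,-2)=149226 f(22,0)=385662 f(22,2)=476102 f(22,4)=422807 f(22,6)=293436 f(22,8)=163229 f(22,10)=73073 f(22,12)=26103 f(22,14)=7293 f(22,16)=1539 f(22,18)=231 f(22,20)=22 f(22,22)=1
t=23: f(23,-1)=534888 f(23,1)=861764 f(23,3)=898909 f(23,5)=716243 f(23,7)=456665 f(23,9)=236302 f(23,11)=99176 f(23,13)=33396 f(23,15)=8832 f(23,17)=1770 f(23,19)=253 f(23,21)=23 f(23,23)=1
Σ_s f(23,s) = 3848222
P = 3848222/8388608 = 1924111/4194304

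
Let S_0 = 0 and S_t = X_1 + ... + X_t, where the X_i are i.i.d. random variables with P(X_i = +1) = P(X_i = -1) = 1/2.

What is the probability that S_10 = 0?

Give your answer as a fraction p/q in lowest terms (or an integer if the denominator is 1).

Answer: 63/256

Derivation:
To return to 0 after 10 steps: need exactly 5 steps of +1 and 5 of -1.
Favorable paths: C(10,5) = 252
Total paths: 2^10 = 1024
P = 252/1024 = 63/256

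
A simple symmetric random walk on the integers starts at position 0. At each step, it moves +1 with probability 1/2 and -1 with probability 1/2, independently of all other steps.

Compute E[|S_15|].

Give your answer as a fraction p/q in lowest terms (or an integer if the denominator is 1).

Answer: 6435/2048

Derivation:
S_15 takes values m ≡ 1 (mod 2) with |m| ≤ 15; P(S_15=m) = C(15,(15+m)/2)/2^15.
Total paths: 2^15 = 32768
Distribution: P(S=-15)=1/32768, P(S=-13)=15/32768, P(S=-11)=105/32768, P(S=-9)=455/32768, P(S=-7)=1365/32768, P(S=-5)=3003/32768, P(S=-3)=5005/32768, P(S=-1)=6435/32768, P(S=1)=6435/32768, P(S=3)=5005/32768, P(S=5)=3003/32768, P(S=7)=1365/32768, P(S=9)=455/32768, P(S=11)=105/32768, P(S=13)=15/32768, P(S=15)=1/32768
E[|S_15|] = Σ_m |m|·P(S_15=m) = 102960/32768 = 6435/2048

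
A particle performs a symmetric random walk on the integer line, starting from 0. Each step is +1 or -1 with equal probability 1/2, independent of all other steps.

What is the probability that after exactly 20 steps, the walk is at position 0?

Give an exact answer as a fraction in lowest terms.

To return to 0 after 20 steps: need exactly 10 steps of +1 and 10 of -1.
Favorable paths: C(20,10) = 184756
Total paths: 2^20 = 1048576
P = 184756/1048576 = 46189/262144

Answer: 46189/262144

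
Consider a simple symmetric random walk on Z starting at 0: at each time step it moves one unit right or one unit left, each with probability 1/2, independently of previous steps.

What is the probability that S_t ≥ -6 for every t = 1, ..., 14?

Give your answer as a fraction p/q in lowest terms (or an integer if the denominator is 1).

Answer: 3861/4096

Derivation:
Let f(t,s) = #length-t paths at position s with S_1..S_t all ≥ -6.
f(t,s) = f(t-1,s-1) + f(t-1,s+1) for s ≥ -6; f(t,s) = 0 for s < -6.
t=0: f(0,0)=1
t=1: f(1,-1)=1 f(1,1)=1
t=2: f(2,-2)=1 f(2,0)=2 f(2,2)=1
t=3: f(3,-3)=1 f(3,-1)=3 f(3,1)=3 f(3,3)=1
t=4: f(4,-4)=1 f(4,-2)=4 f(4,0)=6 f(4,2)=4 f(4,4)=1
t=5: f(5,-5)=1 f(5,-3)=5 f(5,-1)=10 f(5,1)=10 f(5,3)=5 f(5,5)=1
t=6: f(6,-6)=1 f(6,-4)=6 f(6,-2)=15 f(6,0)=20 f(6,2)=15 f(6,4)=6 f(6,6)=1
t=7: f(7,-5)=7 f(7,-3)=21 f(7,-1)=35 f(7,1)=35 f(7,3)=21 f(7,5)=7 f(7,7)=1
t=8: f(8,-6)=7 f(8,-4)=28 f(8,-2)=56 f(8,0)=70 f(8,2)=56 f(8,4)=28 f(8,6)=8 f(8,8)=1
t=9: f(9,-5)=35 f(9,-3)=84 f(9,-1)=126 f(9,1)=126 f(9,3)=84 f(9,5)=36 f(9,7)=9 f(9,9)=1
t=10: f(10,-6)=35 f(10,-4)=119 f(10,-2)=210 f(10,0)=252 f(10,2)=210 f(10,4)=120 f(10,6)=45 f(10,8)=10 f(10,10)=1
t=11: f(11,-5)=154 f(11,-3)=329 f(11,-1)=462 f(11,1)=462 f(11,3)=330 f(11,5)=165 f(11,7)=55 f(11,9)=11 f(11,11)=1
t=12: f(12,-6)=154 f(12,-4)=483 f(12,-2)=791 f(12,0)=924 f(12,2)=792 f(12,4)=495 f(12,6)=220 f(12,8)=66 f(12,10)=12 f(12,12)=1
t=13: f(13,-5)=637 f(13,-3)=1274 f(13,-1)=1715 f(13,1)=1716 f(13,3)=1287 f(13,5)=715 f(13,7)=286 f(13,9)=78 f(13,11)=13 f(13,13)=1
t=14: f(14,-6)=637 f(14,-4)=1911 f(14,-2)=2989 f(14,0)=3431 f(14,2)=3003 f(14,4)=2002 f(14,6)=1001 f(14,8)=364 f(14,10)=91 f(14,12)=14 f(14,14)=1
Σ_s f(14,s) = 15444
P = 15444/16384 = 3861/4096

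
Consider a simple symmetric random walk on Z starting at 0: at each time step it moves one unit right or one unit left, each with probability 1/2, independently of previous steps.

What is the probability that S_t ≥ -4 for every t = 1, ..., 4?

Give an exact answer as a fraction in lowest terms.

Let f(t,s) = #length-t paths at position s with S_1..S_t all ≥ -4.
f(t,s) = f(t-1,s-1) + f(t-1,s+1) for s ≥ -4; f(t,s) = 0 for s < -4.
t=0: f(0,0)=1
t=1: f(1,-1)=1 f(1,1)=1
t=2: f(2,-2)=1 f(2,0)=2 f(2,2)=1
t=3: f(3,-3)=1 f(3,-1)=3 f(3,1)=3 f(3,3)=1
t=4: f(4,-4)=1 f(4,-2)=4 f(4,0)=6 f(4,2)=4 f(4,4)=1
Σ_s f(4,s) = 16
P = 16/16 = 1

Answer: 1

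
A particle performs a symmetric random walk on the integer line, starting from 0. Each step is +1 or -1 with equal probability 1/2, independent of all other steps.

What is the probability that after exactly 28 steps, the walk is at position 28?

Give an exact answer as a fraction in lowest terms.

To reach position 28 after 28 steps: need 28 steps of +1 and 0 of -1.
Favorable paths: C(28,28) = 1
Total paths: 2^28 = 268435456
P = 1/268435456 = 1/268435456

Answer: 1/268435456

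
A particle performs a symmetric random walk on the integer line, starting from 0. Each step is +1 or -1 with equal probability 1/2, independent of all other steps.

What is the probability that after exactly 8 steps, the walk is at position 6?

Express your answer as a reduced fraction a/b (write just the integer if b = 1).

Answer: 1/32

Derivation:
To reach position 6 after 8 steps: need 7 steps of +1 and 1 of -1.
Favorable paths: C(8,7) = 8
Total paths: 2^8 = 256
P = 8/256 = 1/32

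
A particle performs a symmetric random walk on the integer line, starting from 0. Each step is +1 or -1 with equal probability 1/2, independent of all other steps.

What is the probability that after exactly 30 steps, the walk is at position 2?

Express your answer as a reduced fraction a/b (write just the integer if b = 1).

To reach position 2 after 30 steps: need 16 steps of +1 and 14 of -1.
Favorable paths: C(30,16) = 145422675
Total paths: 2^30 = 1073741824
P = 145422675/1073741824 = 145422675/1073741824

Answer: 145422675/1073741824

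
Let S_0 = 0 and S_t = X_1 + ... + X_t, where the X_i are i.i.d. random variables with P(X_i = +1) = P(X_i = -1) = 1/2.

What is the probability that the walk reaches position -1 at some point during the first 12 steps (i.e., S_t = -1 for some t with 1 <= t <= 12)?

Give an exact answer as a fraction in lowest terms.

Count via complement. Let g(t,s) = #length-t paths at position s with S_1..S_t all ≠ -1.
g(t,s) = g(t-1,s-1) + g(t-1,s+1) for s ≠ -1; g(t,-1) = 0.
t=0: g(0,0)=1
t=1: g(1,1)=1
t=2: g(2,0)=1 g(2,2)=1
t=3: g(3,1)=2 g(3,3)=1
t=4: g(4,0)=2 g(4,2)=3 g(4,4)=1
t=5: g(5,1)=5 g(5,3)=4 g(5,5)=1
t=6: g(6,0)=5 g(6,2)=9 g(6,4)=5 g(6,6)=1
t=7: g(7,1)=14 g(7,3)=14 g(7,5)=6 g(7,7)=1
t=8: g(8,0)=14 g(8,2)=28 g(8,4)=20 g(8,6)=7 g(8,8)=1
t=9: g(9,1)=42 g(9,3)=48 g(9,5)=27 g(9,7)=8 g(9,9)=1
t=10: g(10,0)=42 g(10,2)=90 g(10,4)=75 g(10,6)=35 g(10,8)=9 g(10,10)=1
t=11: g(11,1)=132 g(11,3)=165 g(11,5)=110 g(11,7)=44 g(11,9)=10 g(11,11)=1
t=12: g(12,0)=132 g(12,2)=297 g(12,4)=275 g(12,6)=154 g(12,8)=54 g(12,10)=11 g(12,12)=1
Paths never hitting -1: Σ_s g(12,s) = 924
Paths hitting -1: 2^12 - 924 = 3172
P = 3172/4096 = 793/1024

Answer: 793/1024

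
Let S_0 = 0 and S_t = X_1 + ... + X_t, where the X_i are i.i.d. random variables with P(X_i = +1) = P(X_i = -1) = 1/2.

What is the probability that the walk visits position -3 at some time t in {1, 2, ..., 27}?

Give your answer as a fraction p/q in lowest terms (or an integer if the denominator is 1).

Answer: 19179317/33554432

Derivation:
Count via complement. Let g(t,s) = #length-t paths at position s with S_1..S_t all ≠ -3.
g(t,s) = g(t-1,s-1) + g(t-1,s+1) for s ≠ -3; g(t,-3) = 0.
t=0: g(0,0)=1
t=1: g(1,-1)=1 g(1,1)=1
t=2: g(2,-2)=1 g(2,0)=2 g(2,2)=1
t=3: g(3,-1)=3 g(3,1)=3 g(3,3)=1
t=4: g(4,-2)=3 g(4,0)=6 g(4,2)=4 g(4,4)=1
t=5: g(5,-1)=9 g(5,1)=10 g(5,3)=5 g(5,5)=1
t=6: g(6,-2)=9 g(6,0)=19 g(6,2)=15 g(6,4)=6 g(6,6)=1
t=7: g(7,-1)=28 g(7,1)=34 g(7,3)=21 g(7,5)=7 g(7,7)=1
t=8: g(8,-2)=28 g(8,0)=62 g(8,2)=55 g(8,4)=28 g(8,6)=8 g(8,8)=1
t=9: g(9,-1)=90 g(9,1)=117 g(9,3)=83 g(9,5)=36 g(9,7)=9 g(9,9)=1
t=10: g(10,-2)=90 g(10,0)=207 g(10,2)=200 g(10,4)=119 g(10,6)=45 g(10,8)=10 g(10,10)=1
t=11: g(11,-1)=297 g(11,1)=407 g(11,3)=319 g(11,5)=164 g(11,7)=55 g(11,9)=11 g(11,11)=1
t=12: g(12,-2)=297 g(12,0)=704 g(12,2)=726 g(12,4)=483 g(12,6)=219 g(12,8)=66 g(12,10)=12 g(12,12)=1
t=13: g(13,-1)=1001 g(13,1)=1430 g(13,3)=1209 g(13,5)=702 g(13,7)=285 g(13,9)=78 g(13,11)=13 g(13,13)=1
t=14: g(14,-2)=1001 g(14,0)=2431 g(14,2)=2639 g(14,4)=1911 g(14,6)=987 g(14,8)=363 g(14,10)=91 g(14,12)=14 g(14,14)=1
t=15: g(15,-1)=3432 g(15,1)=5070 g(15,3)=4550 g(15,5)=2898 g(15,7)=1350 g(15,9)=454 g(15,11)=105 g(15,13)=15 g(15,15)=1
t=16: g(16,-2)=3432 g(16,0)=8502 g(16,2)=9620 g(16,4)=7448 g(16,6)=4248 g(16,8)=1804 g(16,10)=559 g(16,12)=120 g(16,14)=16 g(16,16)=1
t=17: g(17,-1)=11934 g(17,1)=18122 g(17,3)=17068 g(17,5)=11696 g(17,7)=6052 g(17,9)=2363 g(17,11)=679 g(17,13)=136 g(17,15)=17 g(17,17)=1
t=18: g(18,-2)=11934 g(18,0)=30056 g(18,2)=35190 g(18,4)=28764 g(18,6)=17748 g(18,8)=8415 g(18,10)=3042 g(18,12)=815 g(18,14)=153 g(18,16)=18 g(18,18)=1
t=19: g(19,-1)=41990 g(19,1)=65246 g(19,3)=63954 g(19,5)=46512 g(19,7)=26163 g(19,9)=11457 g(19,11)=3857 g(19,13)=968 g(19,15)=171 g(19,17)=19 g(19,19)=1
t=20: g(20,-2)=41990 g(20,0)=107236 g(20,2)=129200 g(20,4)=110466 g(20,6)=72675 g(20,8)=37620 g(20,10)=15314 g(20,12)=4825 g(20,14)=1139 g(20,16)=190 g(20,18)=20 g(20,20)=1
t=21: g(21,-1)=149226 g(21,1)=236436 g(21,3)=239666 g(21,5)=183141 g(21,7)=110295 g(21,9)=52934 g(21,11)=20139 g(21,13)=5964 g(21,15)=1329 g(21,17)=210 g(21,19)=21 g(21,21)=1
t=22: g(22,-2)=149226 g(22,0)=385662 g(22,2)=476102 g(22,4)=422807 g(22,6)=293436 g(22,8)=163229 g(22,10)=73073 g(22,12)=26103 g(22,14)=7293 g(22,16)=1539 g(22,18)=231 g(22,20)=22 g(22,22)=1
t=23: g(23,-1)=534888 g(23,1)=861764 g(23,3)=898909 g(23,5)=716243 g(23,7)=456665 g(23,9)=236302 g(23,11)=99176 g(23,13)=33396 g(23,15)=8832 g(23,17)=1770 g(23,19)=253 g(23,21)=23 g(23,23)=1
t=24: g(24,-2)=534888 g(24,0)=1396652 g(24,2)=1760673 g(24,4)=1615152 g(24,6)=1172908 g(24,8)=692967 g(24,10)=335478 g(24,12)=132572 g(24,14)=42228 g(24,16)=10602 g(24,18)=2023 g(24,20)=276 g(24,22)=24 g(24,24)=1
t=25: g(25,-1)=1931540 g(25,1)=3157325 g(25,3)=3375825 g(25,5)=2788060 g(25,7)=1865875 g(25,9)=1028445 g(25,11)=468050 g(25,13)=174800 g(25,15)=52830 g(25,17)=12625 g(25,19)=2299 g(25,21)=300 g(25,23)=25 g(25,25)=1
t=26: g(26,-2)=1931540 g(26,0)=5088865 g(26,2)=6533150 g(26,4)=6163885 g(26,6)=4653935 g(26,8)=2894320 g(26,10)=1496495 g(26,12)=642850 g(26,14)=227630 g(26,16)=65455 g(26,18)=14924 g(26,20)=2599 g(26,22)=325 g(26,24)=26 g(26,26)=1
t=27: g(27,-1)=7020405 g(27,1)=11622015 g(27,3)=12697035 g(27,5)=10817820 g(27,7)=7548255 g(27,9)=4390815 g(27,11)=2139345 g(27,13)=870480 g(27,15)=293085 g(27,17)=80379 g(27,19)=17523 g(27,21)=2924 g(27,23)=351 g(27,25)=27 g(27,27)=1
Paths never hitting -3: Σ_s g(27,s) = 57500460
Paths hitting -3: 2^27 - 57500460 = 76717268
P = 76717268/134217728 = 19179317/33554432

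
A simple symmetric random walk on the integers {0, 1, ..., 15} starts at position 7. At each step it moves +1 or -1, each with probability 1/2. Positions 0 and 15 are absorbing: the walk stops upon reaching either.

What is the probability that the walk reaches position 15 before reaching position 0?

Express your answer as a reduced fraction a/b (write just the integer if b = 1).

Symmetric walk (p = 1/2): the harmonic-function argument gives P(hit 15 before 0 | start at 7) = a/N.
P = 7/15 = 7/15

Answer: 7/15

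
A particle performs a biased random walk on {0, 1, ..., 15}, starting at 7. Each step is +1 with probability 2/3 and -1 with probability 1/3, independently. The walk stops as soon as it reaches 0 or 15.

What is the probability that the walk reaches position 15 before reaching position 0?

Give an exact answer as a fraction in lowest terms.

Biased walk: p = 2/3, q = 1/3, r = q/p = 1/2
Gambler's ruin: P(hit 15 before 0 | start at 7) = (1 - r^a)/(1 - r^N)
r^7 = 1/128; r^15 = 1/32768
P = (1 - 1/128) / (1 - 1/32768) = 127/128 / 32767/32768 = 32512/32767

Answer: 32512/32767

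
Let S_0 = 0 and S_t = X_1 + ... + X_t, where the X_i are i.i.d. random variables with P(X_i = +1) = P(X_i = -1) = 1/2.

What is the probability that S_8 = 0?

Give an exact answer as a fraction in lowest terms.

Answer: 35/128

Derivation:
To return to 0 after 8 steps: need exactly 4 steps of +1 and 4 of -1.
Favorable paths: C(8,4) = 70
Total paths: 2^8 = 256
P = 70/256 = 35/128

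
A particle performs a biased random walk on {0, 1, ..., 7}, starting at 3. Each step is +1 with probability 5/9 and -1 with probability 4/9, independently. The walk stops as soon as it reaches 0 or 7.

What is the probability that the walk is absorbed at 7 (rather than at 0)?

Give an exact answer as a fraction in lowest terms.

Answer: 38125/61741

Derivation:
Biased walk: p = 5/9, q = 4/9, r = q/p = 4/5
Gambler's ruin: P(hit 7 before 0 | start at 3) = (1 - r^a)/(1 - r^N)
r^3 = 64/125; r^7 = 16384/78125
P = (1 - 64/125) / (1 - 16384/78125) = 61/125 / 61741/78125 = 38125/61741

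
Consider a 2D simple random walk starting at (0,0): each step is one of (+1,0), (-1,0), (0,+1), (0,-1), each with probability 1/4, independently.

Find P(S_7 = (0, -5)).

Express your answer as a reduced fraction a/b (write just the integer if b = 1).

Let h be the number of horizontal steps (so 7-h are vertical). To end at (0,-5) need (h+0)/2 right-steps and ((7-h)-5)/2 up-steps.
Sum over h with 0 ≤ h ≤ 2, h ≡ 0 (mod 2), 7-h ≡ 1 (mod 2):
h=0: C(7,0)·C(0,0)·C(7,1) = 1·1·7 = 7
h=2: C(7,2)·C(2,1)·C(5,0) = 21·2·1 = 42
Total favorable: 49
Total paths: 4^7 = 16384
P = 49/16384 = 49/16384

Answer: 49/16384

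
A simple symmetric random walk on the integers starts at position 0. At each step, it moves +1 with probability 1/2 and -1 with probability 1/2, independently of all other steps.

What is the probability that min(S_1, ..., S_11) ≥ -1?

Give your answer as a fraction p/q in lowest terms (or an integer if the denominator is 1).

Let f(t,s) = #length-t paths at position s with S_1..S_t all ≥ -1.
f(t,s) = f(t-1,s-1) + f(t-1,s+1) for s ≥ -1; f(t,s) = 0 for s < -1.
t=0: f(0,0)=1
t=1: f(1,-1)=1 f(1,1)=1
t=2: f(2,0)=2 f(2,2)=1
t=3: f(3,-1)=2 f(3,1)=3 f(3,3)=1
t=4: f(4,0)=5 f(4,2)=4 f(4,4)=1
t=5: f(5,-1)=5 f(5,1)=9 f(5,3)=5 f(5,5)=1
t=6: f(6,0)=14 f(6,2)=14 f(6,4)=6 f(6,6)=1
t=7: f(7,-1)=14 f(7,1)=28 f(7,3)=20 f(7,5)=7 f(7,7)=1
t=8: f(8,0)=42 f(8,2)=48 f(8,4)=27 f(8,6)=8 f(8,8)=1
t=9: f(9,-1)=42 f(9,1)=90 f(9,3)=75 f(9,5)=35 f(9,7)=9 f(9,9)=1
t=10: f(10,0)=132 f(10,2)=165 f(10,4)=110 f(10,6)=44 f(10,8)=10 f(10,10)=1
t=11: f(11,-1)=132 f(11,1)=297 f(11,3)=275 f(11,5)=154 f(11,7)=54 f(11,9)=11 f(11,11)=1
Σ_s f(11,s) = 924
P = 924/2048 = 231/512

Answer: 231/512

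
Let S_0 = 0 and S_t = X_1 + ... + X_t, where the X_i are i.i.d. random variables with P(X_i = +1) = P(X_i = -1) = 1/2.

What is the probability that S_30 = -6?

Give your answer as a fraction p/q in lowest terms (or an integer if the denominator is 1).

Answer: 86493225/1073741824

Derivation:
To reach position -6 after 30 steps: need 12 steps of +1 and 18 of -1.
Favorable paths: C(30,12) = 86493225
Total paths: 2^30 = 1073741824
P = 86493225/1073741824 = 86493225/1073741824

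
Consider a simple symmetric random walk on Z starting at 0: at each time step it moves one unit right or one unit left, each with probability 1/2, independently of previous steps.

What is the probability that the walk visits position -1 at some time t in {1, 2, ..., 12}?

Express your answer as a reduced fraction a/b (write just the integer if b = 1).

Count via complement. Let g(t,s) = #length-t paths at position s with S_1..S_t all ≠ -1.
g(t,s) = g(t-1,s-1) + g(t-1,s+1) for s ≠ -1; g(t,-1) = 0.
t=0: g(0,0)=1
t=1: g(1,1)=1
t=2: g(2,0)=1 g(2,2)=1
t=3: g(3,1)=2 g(3,3)=1
t=4: g(4,0)=2 g(4,2)=3 g(4,4)=1
t=5: g(5,1)=5 g(5,3)=4 g(5,5)=1
t=6: g(6,0)=5 g(6,2)=9 g(6,4)=5 g(6,6)=1
t=7: g(7,1)=14 g(7,3)=14 g(7,5)=6 g(7,7)=1
t=8: g(8,0)=14 g(8,2)=28 g(8,4)=20 g(8,6)=7 g(8,8)=1
t=9: g(9,1)=42 g(9,3)=48 g(9,5)=27 g(9,7)=8 g(9,9)=1
t=10: g(10,0)=42 g(10,2)=90 g(10,4)=75 g(10,6)=35 g(10,8)=9 g(10,10)=1
t=11: g(11,1)=132 g(11,3)=165 g(11,5)=110 g(11,7)=44 g(11,9)=10 g(11,11)=1
t=12: g(12,0)=132 g(12,2)=297 g(12,4)=275 g(12,6)=154 g(12,8)=54 g(12,10)=11 g(12,12)=1
Paths never hitting -1: Σ_s g(12,s) = 924
Paths hitting -1: 2^12 - 924 = 3172
P = 3172/4096 = 793/1024

Answer: 793/1024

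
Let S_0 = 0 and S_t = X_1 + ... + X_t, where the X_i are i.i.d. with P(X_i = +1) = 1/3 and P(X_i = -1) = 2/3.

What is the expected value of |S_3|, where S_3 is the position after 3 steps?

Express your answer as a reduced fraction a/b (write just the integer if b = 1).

S_3 takes values m ≡ 1 (mod 2) with |m| ≤ 3; P(S_3=m) = C(3,(3+m)/2) · (1/3)^((3+m)/2) · (2/3)^((3-m)/2).
Distribution: P(S=-3)=8/27, P(S=-1)=4/9, P(S=1)=2/9, P(S=3)=1/27
E[|S_3|] = Σ_m |m|·P(S_3=m) = 5/3

Answer: 5/3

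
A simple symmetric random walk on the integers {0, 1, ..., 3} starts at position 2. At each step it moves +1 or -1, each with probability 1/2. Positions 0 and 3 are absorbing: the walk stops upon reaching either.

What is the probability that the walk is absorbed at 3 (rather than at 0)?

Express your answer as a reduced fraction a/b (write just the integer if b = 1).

Answer: 2/3

Derivation:
Symmetric walk (p = 1/2): the harmonic-function argument gives P(hit 3 before 0 | start at 2) = a/N.
P = 2/3 = 2/3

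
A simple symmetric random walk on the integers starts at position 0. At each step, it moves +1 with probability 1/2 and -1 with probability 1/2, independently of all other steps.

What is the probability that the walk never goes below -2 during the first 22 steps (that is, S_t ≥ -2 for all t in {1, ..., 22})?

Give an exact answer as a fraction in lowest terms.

Let f(t,s) = #length-t paths at position s with S_1..S_t all ≥ -2.
f(t,s) = f(t-1,s-1) + f(t-1,s+1) for s ≥ -2; f(t,s) = 0 for s < -2.
t=0: f(0,0)=1
t=1: f(1,-1)=1 f(1,1)=1
t=2: f(2,-2)=1 f(2,0)=2 f(2,2)=1
t=3: f(3,-1)=3 f(3,1)=3 f(3,3)=1
t=4: f(4,-2)=3 f(4,0)=6 f(4,2)=4 f(4,4)=1
t=5: f(5,-1)=9 f(5,1)=10 f(5,3)=5 f(5,5)=1
t=6: f(6,-2)=9 f(6,0)=19 f(6,2)=15 f(6,4)=6 f(6,6)=1
t=7: f(7,-1)=28 f(7,1)=34 f(7,3)=21 f(7,5)=7 f(7,7)=1
t=8: f(8,-2)=28 f(8,0)=62 f(8,2)=55 f(8,4)=28 f(8,6)=8 f(8,8)=1
t=9: f(9,-1)=90 f(9,1)=117 f(9,3)=83 f(9,5)=36 f(9,7)=9 f(9,9)=1
t=10: f(10,-2)=90 f(10,0)=207 f(10,2)=200 f(10,4)=119 f(10,6)=45 f(10,8)=10 f(10,10)=1
t=11: f(11,-1)=297 f(11,1)=407 f(11,3)=319 f(11,5)=164 f(11,7)=55 f(11,9)=11 f(11,11)=1
t=12: f(12,-2)=297 f(12,0)=704 f(12,2)=726 f(12,4)=483 f(12,6)=219 f(12,8)=66 f(12,10)=12 f(12,12)=1
t=13: f(13,-1)=1001 f(13,1)=1430 f(13,3)=1209 f(13,5)=702 f(13,7)=285 f(13,9)=78 f(13,11)=13 f(13,13)=1
t=14: f(14,-2)=1001 f(14,0)=2431 f(14,2)=2639 f(14,4)=1911 f(14,6)=987 f(14,8)=363 f(14,10)=91 f(14,12)=14 f(14,14)=1
t=15: f(15,-1)=3432 f(15,1)=5070 f(15,3)=4550 f(15,5)=2898 f(15,7)=1350 f(15,9)=454 f(15,11)=105 f(15,13)=15 f(15,15)=1
t=16: f(16,-2)=3432 f(16,0)=8502 f(16,2)=9620 f(16,4)=7448 f(16,6)=4248 f(16,8)=1804 f(16,10)=559 f(16,12)=120 f(16,14)=16 f(16,16)=1
t=17: f(17,-1)=11934 f(17,1)=18122 f(17,3)=17068 f(17,5)=11696 f(17,7)=6052 f(17,9)=2363 f(17,11)=679 f(17,13)=136 f(17,15)=17 f(17,17)=1
t=18: f(18,-2)=11934 f(18,0)=30056 f(18,2)=35190 f(18,4)=28764 f(18,6)=17748 f(18,8)=8415 f(18,10)=3042 f(18,12)=815 f(18,14)=153 f(18,16)=18 f(18,18)=1
t=19: f(19,-1)=41990 f(19,1)=65246 f(19,3)=63954 f(19,5)=46512 f(19,7)=26163 f(19,9)=11457 f(19,11)=3857 f(19,13)=968 f(19,15)=171 f(19,17)=19 f(19,19)=1
t=20: f(20,-2)=41990 f(20,0)=107236 f(20,2)=129200 f(20,4)=110466 f(20,6)=72675 f(20,8)=37620 f(20,10)=15314 f(20,12)=4825 f(20,14)=1139 f(20,16)=190 f(20,18)=20 f(20,20)=1
t=21: f(21,-1)=149226 f(21,1)=236436 f(21,3)=239666 f(21,5)=183141 f(21,7)=110295 f(21,9)=52934 f(21,11)=20139 f(21,13)=5964 f(21,15)=1329 f(21,17)=210 f(21,19)=21 f(21,21)=1
t=22: f(22,-2)=149226 f(22,0)=385662 f(22,2)=476102 f(22,4)=422807 f(22,6)=293436 f(22,8)=163229 f(22,10)=73073 f(22,12)=26103 f(22,14)=7293 f(22,16)=1539 f(22,18)=231 f(22,20)=22 f(22,22)=1
Σ_s f(22,s) = 1998724
P = 1998724/4194304 = 499681/1048576

Answer: 499681/1048576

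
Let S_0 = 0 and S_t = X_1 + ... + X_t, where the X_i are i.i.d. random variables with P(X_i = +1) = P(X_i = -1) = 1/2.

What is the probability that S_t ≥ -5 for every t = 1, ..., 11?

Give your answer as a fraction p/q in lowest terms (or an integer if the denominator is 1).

Let f(t,s) = #length-t paths at position s with S_1..S_t all ≥ -5.
f(t,s) = f(t-1,s-1) + f(t-1,s+1) for s ≥ -5; f(t,s) = 0 for s < -5.
t=0: f(0,0)=1
t=1: f(1,-1)=1 f(1,1)=1
t=2: f(2,-2)=1 f(2,0)=2 f(2,2)=1
t=3: f(3,-3)=1 f(3,-1)=3 f(3,1)=3 f(3,3)=1
t=4: f(4,-4)=1 f(4,-2)=4 f(4,0)=6 f(4,2)=4 f(4,4)=1
t=5: f(5,-5)=1 f(5,-3)=5 f(5,-1)=10 f(5,1)=10 f(5,3)=5 f(5,5)=1
t=6: f(6,-4)=6 f(6,-2)=15 f(6,0)=20 f(6,2)=15 f(6,4)=6 f(6,6)=1
t=7: f(7,-5)=6 f(7,-3)=21 f(7,-1)=35 f(7,1)=35 f(7,3)=21 f(7,5)=7 f(7,7)=1
t=8: f(8,-4)=27 f(8,-2)=56 f(8,0)=70 f(8,2)=56 f(8,4)=28 f(8,6)=8 f(8,8)=1
t=9: f(9,-5)=27 f(9,-3)=83 f(9,-1)=126 f(9,1)=126 f(9,3)=84 f(9,5)=36 f(9,7)=9 f(9,9)=1
t=10: f(10,-4)=110 f(10,-2)=209 f(10,0)=252 f(10,2)=210 f(10,4)=120 f(10,6)=45 f(10,8)=10 f(10,10)=1
t=11: f(11,-5)=110 f(11,-3)=319 f(11,-1)=461 f(11,1)=462 f(11,3)=330 f(11,5)=165 f(11,7)=55 f(11,9)=11 f(11,11)=1
Σ_s f(11,s) = 1914
P = 1914/2048 = 957/1024

Answer: 957/1024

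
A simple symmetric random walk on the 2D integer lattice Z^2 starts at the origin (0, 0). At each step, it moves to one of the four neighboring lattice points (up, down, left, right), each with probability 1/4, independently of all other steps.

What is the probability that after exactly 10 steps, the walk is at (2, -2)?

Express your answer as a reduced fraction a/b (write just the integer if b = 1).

Answer: 945/32768

Derivation:
Let h be the number of horizontal steps (so 10-h are vertical). To end at (2,-2) need (h+2)/2 right-steps and ((10-h)-2)/2 up-steps.
Sum over h with 2 ≤ h ≤ 8, h ≡ 0 (mod 2), 10-h ≡ 0 (mod 2):
h=2: C(10,2)·C(2,2)·C(8,3) = 45·1·56 = 2520
h=4: C(10,4)·C(4,3)·C(6,2) = 210·4·15 = 12600
h=6: C(10,6)·C(6,4)·C(4,1) = 210·15·4 = 12600
h=8: C(10,8)·C(8,5)·C(2,0) = 45·56·1 = 2520
Total favorable: 30240
Total paths: 4^10 = 1048576
P = 30240/1048576 = 945/32768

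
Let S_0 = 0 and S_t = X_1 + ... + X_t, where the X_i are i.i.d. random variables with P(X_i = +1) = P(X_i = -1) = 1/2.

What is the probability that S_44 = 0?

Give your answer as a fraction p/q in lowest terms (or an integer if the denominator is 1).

To return to 0 after 44 steps: need exactly 22 steps of +1 and 22 of -1.
Favorable paths: C(44,22) = 2104098963720
Total paths: 2^44 = 17592186044416
P = 2104098963720/17592186044416 = 263012370465/2199023255552

Answer: 263012370465/2199023255552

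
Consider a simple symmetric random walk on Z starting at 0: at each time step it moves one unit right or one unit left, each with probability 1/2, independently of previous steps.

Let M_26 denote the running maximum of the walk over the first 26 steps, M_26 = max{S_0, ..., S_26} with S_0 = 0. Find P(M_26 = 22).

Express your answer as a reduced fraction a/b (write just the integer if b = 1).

Answer: 325/67108864

Derivation:
Let M_26 = max(S_0,...,S_26). Use the reflection principle: for j ≥ 1, #{paths with M_26 ≥ j} = #{S_26 ≥ j} + #{S_26 ≥ j+1}.
By reflection, #{M_26 ≥ 22} = #{S_26 ≥ 22} + #{S_26 ≥ 23} = 352 + 27 = 379.
#{M_26 ≥ 23} = #{S_26 ≥ 23} + #{S_26 ≥ 24} = 27 + 27 = 54.
#{M_26 = 22} = 379 - 54 = 325.
P(M_26 = 22) = 325/67108864 = 325/67108864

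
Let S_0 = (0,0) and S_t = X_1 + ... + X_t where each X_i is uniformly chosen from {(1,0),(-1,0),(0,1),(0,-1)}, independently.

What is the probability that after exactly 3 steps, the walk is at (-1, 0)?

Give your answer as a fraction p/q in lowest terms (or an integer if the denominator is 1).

Answer: 9/64

Derivation:
Let h be the number of horizontal steps (so 3-h are vertical). To end at (-1,0) need (h-1)/2 right-steps and ((3-h)+0)/2 up-steps.
Sum over h with 1 ≤ h ≤ 3, h ≡ 1 (mod 2), 3-h ≡ 0 (mod 2):
h=1: C(3,1)·C(1,0)·C(2,1) = 3·1·2 = 6
h=3: C(3,3)·C(3,1)·C(0,0) = 1·3·1 = 3
Total favorable: 9
Total paths: 4^3 = 64
P = 9/64 = 9/64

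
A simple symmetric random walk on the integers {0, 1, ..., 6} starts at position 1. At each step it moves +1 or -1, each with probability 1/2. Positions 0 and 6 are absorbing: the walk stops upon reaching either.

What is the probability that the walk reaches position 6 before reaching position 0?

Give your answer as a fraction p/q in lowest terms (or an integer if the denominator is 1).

Symmetric walk (p = 1/2): the harmonic-function argument gives P(hit 6 before 0 | start at 1) = a/N.
P = 1/6 = 1/6

Answer: 1/6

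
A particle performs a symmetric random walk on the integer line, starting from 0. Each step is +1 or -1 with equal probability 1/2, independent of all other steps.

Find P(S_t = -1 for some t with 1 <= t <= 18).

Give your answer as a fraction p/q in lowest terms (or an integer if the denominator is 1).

Answer: 53381/65536

Derivation:
Count via complement. Let g(t,s) = #length-t paths at position s with S_1..S_t all ≠ -1.
g(t,s) = g(t-1,s-1) + g(t-1,s+1) for s ≠ -1; g(t,-1) = 0.
t=0: g(0,0)=1
t=1: g(1,1)=1
t=2: g(2,0)=1 g(2,2)=1
t=3: g(3,1)=2 g(3,3)=1
t=4: g(4,0)=2 g(4,2)=3 g(4,4)=1
t=5: g(5,1)=5 g(5,3)=4 g(5,5)=1
t=6: g(6,0)=5 g(6,2)=9 g(6,4)=5 g(6,6)=1
t=7: g(7,1)=14 g(7,3)=14 g(7,5)=6 g(7,7)=1
t=8: g(8,0)=14 g(8,2)=28 g(8,4)=20 g(8,6)=7 g(8,8)=1
t=9: g(9,1)=42 g(9,3)=48 g(9,5)=27 g(9,7)=8 g(9,9)=1
t=10: g(10,0)=42 g(10,2)=90 g(10,4)=75 g(10,6)=35 g(10,8)=9 g(10,10)=1
t=11: g(11,1)=132 g(11,3)=165 g(11,5)=110 g(11,7)=44 g(11,9)=10 g(11,11)=1
t=12: g(12,0)=132 g(12,2)=297 g(12,4)=275 g(12,6)=154 g(12,8)=54 g(12,10)=11 g(12,12)=1
t=13: g(13,1)=429 g(13,3)=572 g(13,5)=429 g(13,7)=208 g(13,9)=65 g(13,11)=12 g(13,13)=1
t=14: g(14,0)=429 g(14,2)=1001 g(14,4)=1001 g(14,6)=637 g(14,8)=273 g(14,10)=77 g(14,12)=13 g(14,14)=1
t=15: g(15,1)=1430 g(15,3)=2002 g(15,5)=1638 g(15,7)=910 g(15,9)=350 g(15,11)=90 g(15,13)=14 g(15,15)=1
t=16: g(16,0)=1430 g(16,2)=3432 g(16,4)=3640 g(16,6)=2548 g(16,8)=1260 g(16,10)=440 g(16,12)=104 g(16,14)=15 g(16,16)=1
t=17: g(17,1)=4862 g(17,3)=7072 g(17,5)=6188 g(17,7)=3808 g(17,9)=1700 g(17,11)=544 g(17,13)=119 g(17,15)=16 g(17,17)=1
t=18: g(18,0)=4862 g(18,2)=11934 g(18,4)=13260 g(18,6)=9996 g(18,8)=5508 g(18,10)=2244 g(18,12)=663 g(18,14)=135 g(18,16)=17 g(18,18)=1
Paths never hitting -1: Σ_s g(18,s) = 48620
Paths hitting -1: 2^18 - 48620 = 213524
P = 213524/262144 = 53381/65536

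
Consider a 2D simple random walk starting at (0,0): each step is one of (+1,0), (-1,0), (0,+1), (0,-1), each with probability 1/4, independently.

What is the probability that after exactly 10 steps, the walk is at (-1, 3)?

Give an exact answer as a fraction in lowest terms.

Let h be the number of horizontal steps (so 10-h are vertical). To end at (-1,3) need (h-1)/2 right-steps and ((10-h)+3)/2 up-steps.
Sum over h with 1 ≤ h ≤ 7, h ≡ 1 (mod 2), 10-h ≡ 1 (mod 2):
h=1: C(10,1)·C(1,0)·C(9,6) = 10·1·84 = 840
h=3: C(10,3)·C(3,1)·C(7,5) = 120·3·21 = 7560
h=5: C(10,5)·C(5,2)·C(5,4) = 252·10·5 = 12600
h=7: C(10,7)·C(7,3)·C(3,3) = 120·35·1 = 4200
Total favorable: 25200
Total paths: 4^10 = 1048576
P = 25200/1048576 = 1575/65536

Answer: 1575/65536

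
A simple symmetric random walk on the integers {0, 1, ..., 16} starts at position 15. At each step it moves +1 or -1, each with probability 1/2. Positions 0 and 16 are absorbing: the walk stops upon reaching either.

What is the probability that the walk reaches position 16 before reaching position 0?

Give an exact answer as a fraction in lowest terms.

Symmetric walk (p = 1/2): the harmonic-function argument gives P(hit 16 before 0 | start at 15) = a/N.
P = 15/16 = 15/16

Answer: 15/16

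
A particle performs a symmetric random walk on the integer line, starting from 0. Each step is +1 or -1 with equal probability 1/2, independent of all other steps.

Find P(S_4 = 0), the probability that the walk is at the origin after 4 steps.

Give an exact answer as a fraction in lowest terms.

Answer: 3/8

Derivation:
To return to 0 after 4 steps: need exactly 2 steps of +1 and 2 of -1.
Favorable paths: C(4,2) = 6
Total paths: 2^4 = 16
P = 6/16 = 3/8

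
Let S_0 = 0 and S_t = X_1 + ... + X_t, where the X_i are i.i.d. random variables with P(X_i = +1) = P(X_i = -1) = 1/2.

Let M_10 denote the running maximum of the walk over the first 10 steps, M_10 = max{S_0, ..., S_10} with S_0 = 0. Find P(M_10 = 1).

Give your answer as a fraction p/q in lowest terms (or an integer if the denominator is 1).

Let M_10 = max(S_0,...,S_10). Use the reflection principle: for j ≥ 1, #{paths with M_10 ≥ j} = #{S_10 ≥ j} + #{S_10 ≥ j+1}.
By reflection, #{M_10 ≥ 1} = #{S_10 ≥ 1} + #{S_10 ≥ 2} = 386 + 386 = 772.
#{M_10 ≥ 2} = #{S_10 ≥ 2} + #{S_10 ≥ 3} = 386 + 176 = 562.
#{M_10 = 1} = 772 - 562 = 210.
P(M_10 = 1) = 210/1024 = 105/512

Answer: 105/512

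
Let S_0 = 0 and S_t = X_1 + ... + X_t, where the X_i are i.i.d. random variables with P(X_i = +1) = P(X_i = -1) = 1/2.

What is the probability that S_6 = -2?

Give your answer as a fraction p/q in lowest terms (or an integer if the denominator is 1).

To reach position -2 after 6 steps: need 2 steps of +1 and 4 of -1.
Favorable paths: C(6,2) = 15
Total paths: 2^6 = 64
P = 15/64 = 15/64

Answer: 15/64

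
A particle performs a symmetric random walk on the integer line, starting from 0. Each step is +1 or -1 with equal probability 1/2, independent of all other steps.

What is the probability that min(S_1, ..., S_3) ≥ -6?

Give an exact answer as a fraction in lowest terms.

Let f(t,s) = #length-t paths at position s with S_1..S_t all ≥ -6.
f(t,s) = f(t-1,s-1) + f(t-1,s+1) for s ≥ -6; f(t,s) = 0 for s < -6.
t=0: f(0,0)=1
t=1: f(1,-1)=1 f(1,1)=1
t=2: f(2,-2)=1 f(2,0)=2 f(2,2)=1
t=3: f(3,-3)=1 f(3,-1)=3 f(3,1)=3 f(3,3)=1
Σ_s f(3,s) = 8
P = 8/8 = 1

Answer: 1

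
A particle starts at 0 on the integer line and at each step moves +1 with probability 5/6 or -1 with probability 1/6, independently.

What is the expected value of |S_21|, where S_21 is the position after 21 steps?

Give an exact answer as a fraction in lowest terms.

S_21 takes values m ≡ 1 (mod 2) with |m| ≤ 21; P(S_21=m) = C(21,(21+m)/2) · (5/6)^((21+m)/2) · (1/6)^((21-m)/2).
Distribution: P(S=-21)=1/21936950640377856, P(S=-19)=35/7312316880125952, P(S=-17)=875/3656158440062976, P(S=-15)=83125/10968475320188928, P(S=-13)=415625/2437438960041984, P(S=-11)=7065625/2437438960041984, P(S=-9)=35328125/914039610015744, P(S=-7)=126171875/304679870005248, P(S=-5)=4416015625/1218719480020992, P(S=-3)=287041015625/10968475320188928, P(S=-1)=287041015625/1828079220031488, P(S=1)=1435205078125/1828079220031488, P(S=3)=35880126953125/10968475320188928, P(S=5)=13800048828125/1218719480020992, P(S=7)=9857177734375/304679870005248, P(S=9)=69000244140625/914039610015744, P(S=11)=345001220703125/2437438960041984, P(S=13)=507354736328125/2437438960041984, P(S=15)=2536773681640625/10968475320188928, P(S=17)=667572021484375/3656158440062976, P(S=19)=667572021484375/7312316880125952, P(S=21)=476837158203125/21936950640377856
E[|S_21|] = Σ_m |m|·P(S_21=m) = 4265674739848403/304679870005248

Answer: 4265674739848403/304679870005248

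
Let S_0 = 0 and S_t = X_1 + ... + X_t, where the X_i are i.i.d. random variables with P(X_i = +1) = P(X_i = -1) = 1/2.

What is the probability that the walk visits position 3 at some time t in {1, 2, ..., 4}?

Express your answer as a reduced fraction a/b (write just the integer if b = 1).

Count via complement. Let g(t,s) = #length-t paths at position s with S_1..S_t all ≠ 3.
g(t,s) = g(t-1,s-1) + g(t-1,s+1) for s ≠ 3; g(t,3) = 0.
t=0: g(0,0)=1
t=1: g(1,-1)=1 g(1,1)=1
t=2: g(2,-2)=1 g(2,0)=2 g(2,2)=1
t=3: g(3,-3)=1 g(3,-1)=3 g(3,1)=3
t=4: g(4,-4)=1 g(4,-2)=4 g(4,0)=6 g(4,2)=3
Paths never hitting 3: Σ_s g(4,s) = 14
Paths hitting 3: 2^4 - 14 = 2
P = 2/16 = 1/8

Answer: 1/8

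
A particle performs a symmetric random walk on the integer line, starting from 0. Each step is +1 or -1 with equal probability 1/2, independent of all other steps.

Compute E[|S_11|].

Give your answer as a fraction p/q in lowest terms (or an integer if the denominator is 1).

S_11 takes values m ≡ 1 (mod 2) with |m| ≤ 11; P(S_11=m) = C(11,(11+m)/2)/2^11.
Total paths: 2^11 = 2048
Distribution: P(S=-11)=1/2048, P(S=-9)=11/2048, P(S=-7)=55/2048, P(S=-5)=165/2048, P(S=-3)=330/2048, P(S=-1)=462/2048, P(S=1)=462/2048, P(S=3)=330/2048, P(S=5)=165/2048, P(S=7)=55/2048, P(S=9)=11/2048, P(S=11)=1/2048
E[|S_11|] = Σ_m |m|·P(S_11=m) = 5544/2048 = 693/256

Answer: 693/256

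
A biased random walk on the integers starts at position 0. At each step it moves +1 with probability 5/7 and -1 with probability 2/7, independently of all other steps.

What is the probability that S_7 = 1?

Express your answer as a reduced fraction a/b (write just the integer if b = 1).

To reach position 1 after 7 steps: need 4 steps of +1 and 3 steps of -1.
Number of such sequences: C(7,4) = 35
Each has probability (5/7)^4 · (2/7)^3 = 5000/823543
P = 35 · 5000/823543 = 25000/117649

Answer: 25000/117649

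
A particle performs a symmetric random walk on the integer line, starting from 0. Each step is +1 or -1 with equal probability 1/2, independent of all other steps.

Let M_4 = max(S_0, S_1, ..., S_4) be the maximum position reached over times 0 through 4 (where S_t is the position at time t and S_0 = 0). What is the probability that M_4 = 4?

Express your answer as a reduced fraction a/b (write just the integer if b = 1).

Answer: 1/16

Derivation:
Let M_4 = max(S_0,...,S_4). Use the reflection principle: for j ≥ 1, #{paths with M_4 ≥ j} = #{S_4 ≥ j} + #{S_4 ≥ j+1}.
By reflection, #{M_4 ≥ 4} = #{S_4 ≥ 4} + #{S_4 ≥ 5} = 1 + 0 = 1.
#{M_4 ≥ 5} = #{S_4 ≥ 5} + #{S_4 ≥ 6} = 0 + 0 = 0.
#{M_4 = 4} = 1 - 0 = 1.
P(M_4 = 4) = 1/16 = 1/16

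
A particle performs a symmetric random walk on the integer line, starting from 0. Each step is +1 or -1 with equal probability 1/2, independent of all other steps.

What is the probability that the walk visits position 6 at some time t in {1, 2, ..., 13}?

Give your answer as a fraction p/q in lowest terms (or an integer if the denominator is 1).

Answer: 189/2048

Derivation:
Count via complement. Let g(t,s) = #length-t paths at position s with S_1..S_t all ≠ 6.
g(t,s) = g(t-1,s-1) + g(t-1,s+1) for s ≠ 6; g(t,6) = 0.
t=0: g(0,0)=1
t=1: g(1,-1)=1 g(1,1)=1
t=2: g(2,-2)=1 g(2,0)=2 g(2,2)=1
t=3: g(3,-3)=1 g(3,-1)=3 g(3,1)=3 g(3,3)=1
t=4: g(4,-4)=1 g(4,-2)=4 g(4,0)=6 g(4,2)=4 g(4,4)=1
t=5: g(5,-5)=1 g(5,-3)=5 g(5,-1)=10 g(5,1)=10 g(5,3)=5 g(5,5)=1
t=6: g(6,-6)=1 g(6,-4)=6 g(6,-2)=15 g(6,0)=20 g(6,2)=15 g(6,4)=6
t=7: g(7,-7)=1 g(7,-5)=7 g(7,-3)=21 g(7,-1)=35 g(7,1)=35 g(7,3)=21 g(7,5)=6
t=8: g(8,-8)=1 g(8,-6)=8 g(8,-4)=28 g(8,-2)=56 g(8,0)=70 g(8,2)=56 g(8,4)=27
t=9: g(9,-9)=1 g(9,-7)=9 g(9,-5)=36 g(9,-3)=84 g(9,-1)=126 g(9,1)=126 g(9,3)=83 g(9,5)=27
t=10: g(10,-10)=1 g(10,-8)=10 g(10,-6)=45 g(10,-4)=120 g(10,-2)=210 g(10,0)=252 g(10,2)=209 g(10,4)=110
t=11: g(11,-11)=1 g(11,-9)=11 g(11,-7)=55 g(11,-5)=165 g(11,-3)=330 g(11,-1)=462 g(11,1)=461 g(11,3)=319 g(11,5)=110
t=12: g(12,-12)=1 g(12,-10)=12 g(12,-8)=66 g(12,-6)=220 g(12,-4)=495 g(12,-2)=792 g(12,0)=923 g(12,2)=780 g(12,4)=429
t=13: g(13,-13)=1 g(13,-11)=13 g(13,-9)=78 g(13,-7)=286 g(13,-5)=715 g(13,-3)=1287 g(13,-1)=1715 g(13,1)=1703 g(13,3)=1209 g(13,5)=429
Paths never hitting 6: Σ_s g(13,s) = 7436
Paths hitting 6: 2^13 - 7436 = 756
P = 756/8192 = 189/2048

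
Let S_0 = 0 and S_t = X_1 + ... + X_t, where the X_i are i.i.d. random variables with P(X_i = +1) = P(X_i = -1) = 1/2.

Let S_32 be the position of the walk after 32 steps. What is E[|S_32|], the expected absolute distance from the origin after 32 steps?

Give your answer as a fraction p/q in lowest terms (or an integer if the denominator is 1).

Answer: 300540195/67108864

Derivation:
S_32 takes values m ≡ 0 (mod 2) with |m| ≤ 32; P(S_32=m) = C(32,(32+m)/2)/2^32.
Total paths: 2^32 = 4294967296
Distribution: P(S=-32)=1/4294967296, P(S=-30)=32/4294967296, P(S=-28)=496/4294967296, P(S=-26)=4960/4294967296, P(S=-24)=35960/4294967296, P(S=-22)=201376/4294967296, P(S=-20)=906192/4294967296, P(S=-18)=3365856/4294967296, P(S=-16)=10518300/4294967296, P(S=-14)=28048800/4294967296, P(S=-12)=64512240/4294967296, P(S=-10)=129024480/4294967296, P(S=-8)=225792840/4294967296, P(S=-6)=347373600/4294967296, P(S=-4)=471435600/4294967296, P(S=-2)=565722720/4294967296, P(S=0)=601080390/4294967296, P(S=2)=565722720/4294967296, P(S=4)=471435600/4294967296, P(S=6)=347373600/4294967296, P(S=8)=225792840/4294967296, P(S=10)=129024480/4294967296, P(S=12)=64512240/4294967296, P(S=14)=28048800/4294967296, P(S=16)=10518300/4294967296, P(S=18)=3365856/4294967296, P(S=20)=906192/4294967296, P(S=22)=201376/4294967296, P(S=24)=35960/4294967296, P(S=26)=4960/4294967296, P(S=28)=496/4294967296, P(S=30)=32/4294967296, P(S=32)=1/4294967296
E[|S_32|] = Σ_m |m|·P(S_32=m) = 19234572480/4294967296 = 300540195/67108864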